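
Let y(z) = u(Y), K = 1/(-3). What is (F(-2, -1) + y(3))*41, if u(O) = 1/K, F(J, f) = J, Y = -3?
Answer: -205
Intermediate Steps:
K = -⅓ (K = 1*(-⅓) = -⅓ ≈ -0.33333)
u(O) = -3 (u(O) = 1/(-⅓) = -3)
y(z) = -3
(F(-2, -1) + y(3))*41 = (-2 - 3)*41 = -5*41 = -205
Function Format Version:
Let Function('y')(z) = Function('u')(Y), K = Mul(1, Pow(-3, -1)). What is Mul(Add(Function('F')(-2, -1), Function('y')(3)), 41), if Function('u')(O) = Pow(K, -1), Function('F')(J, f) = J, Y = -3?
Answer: -205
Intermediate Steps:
K = Rational(-1, 3) (K = Mul(1, Rational(-1, 3)) = Rational(-1, 3) ≈ -0.33333)
Function('u')(O) = -3 (Function('u')(O) = Pow(Rational(-1, 3), -1) = -3)
Function('y')(z) = -3
Mul(Add(Function('F')(-2, -1), Function('y')(3)), 41) = Mul(Add(-2, -3), 41) = Mul(-5, 41) = -205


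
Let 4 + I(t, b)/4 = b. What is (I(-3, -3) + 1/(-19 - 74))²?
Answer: 6786025/8649 ≈ 784.60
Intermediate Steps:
I(t, b) = -16 + 4*b
(I(-3, -3) + 1/(-19 - 74))² = ((-16 + 4*(-3)) + 1/(-19 - 74))² = ((-16 - 12) + 1/(-93))² = (-28 - 1/93)² = (-2605/93)² = 6786025/8649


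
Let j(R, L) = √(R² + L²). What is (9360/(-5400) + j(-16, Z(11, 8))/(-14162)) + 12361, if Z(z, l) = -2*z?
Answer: 185389/15 - √185/7081 ≈ 12359.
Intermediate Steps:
j(R, L) = √(L² + R²)
(9360/(-5400) + j(-16, Z(11, 8))/(-14162)) + 12361 = (9360/(-5400) + √((-2*11)² + (-16)²)/(-14162)) + 12361 = (9360*(-1/5400) + √((-22)² + 256)*(-1/14162)) + 12361 = (-26/15 + √(484 + 256)*(-1/14162)) + 12361 = (-26/15 + √740*(-1/14162)) + 12361 = (-26/15 + (2*√185)*(-1/14162)) + 12361 = (-26/15 - √185/7081) + 12361 = 185389/15 - √185/7081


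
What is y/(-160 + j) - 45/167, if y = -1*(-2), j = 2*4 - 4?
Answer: -3677/13026 ≈ -0.28228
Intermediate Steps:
j = 4 (j = 8 - 4 = 4)
y = 2
y/(-160 + j) - 45/167 = 2/(-160 + 4) - 45/167 = 2/(-156) - 45*1/167 = 2*(-1/156) - 45/167 = -1/78 - 45/167 = -3677/13026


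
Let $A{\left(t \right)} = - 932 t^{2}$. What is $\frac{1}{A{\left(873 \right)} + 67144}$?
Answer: $- \frac{1}{710237084} \approx -1.408 \cdot 10^{-9}$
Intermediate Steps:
$\frac{1}{A{\left(873 \right)} + 67144} = \frac{1}{- 932 \cdot 873^{2} + 67144} = \frac{1}{\left(-932\right) 762129 + 67144} = \frac{1}{-710304228 + 67144} = \frac{1}{-710237084} = - \frac{1}{710237084}$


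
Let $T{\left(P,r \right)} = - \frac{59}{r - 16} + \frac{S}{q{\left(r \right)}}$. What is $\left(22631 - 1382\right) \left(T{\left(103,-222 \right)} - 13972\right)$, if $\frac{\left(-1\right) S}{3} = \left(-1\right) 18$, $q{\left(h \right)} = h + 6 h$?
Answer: $- \frac{2614382508195}{8806} \approx -2.9689 \cdot 10^{8}$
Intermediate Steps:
$q{\left(h \right)} = 7 h$
$S = 54$ ($S = - 3 \left(\left(-1\right) 18\right) = \left(-3\right) \left(-18\right) = 54$)
$T{\left(P,r \right)} = - \frac{59}{-16 + r} + \frac{54}{7 r}$ ($T{\left(P,r \right)} = - \frac{59}{r - 16} + \frac{54}{7 r} = - \frac{59}{-16 + r} + 54 \frac{1}{7 r} = - \frac{59}{-16 + r} + \frac{54}{7 r}$)
$\left(22631 - 1382\right) \left(T{\left(103,-222 \right)} - 13972\right) = \left(22631 - 1382\right) \left(\frac{-864 - -79698}{7 \left(-222\right) \left(-16 - 222\right)} - 13972\right) = 21249 \left(\frac{1}{7} \left(- \frac{1}{222}\right) \frac{1}{-238} \left(-864 + 79698\right) - 13972\right) = 21249 \left(\frac{1}{7} \left(- \frac{1}{222}\right) \left(- \frac{1}{238}\right) 78834 - 13972\right) = 21249 \left(\frac{1877}{8806} - 13972\right) = 21249 \left(- \frac{123035555}{8806}\right) = - \frac{2614382508195}{8806}$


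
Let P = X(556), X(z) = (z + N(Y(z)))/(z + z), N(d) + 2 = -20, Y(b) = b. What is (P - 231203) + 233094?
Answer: 1051663/556 ≈ 1891.5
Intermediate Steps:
N(d) = -22 (N(d) = -2 - 20 = -22)
X(z) = (-22 + z)/(2*z) (X(z) = (z - 22)/(z + z) = (-22 + z)/((2*z)) = (-22 + z)*(1/(2*z)) = (-22 + z)/(2*z))
P = 267/556 (P = (1/2)*(-22 + 556)/556 = (1/2)*(1/556)*534 = 267/556 ≈ 0.48022)
(P - 231203) + 233094 = (267/556 - 231203) + 233094 = -128548601/556 + 233094 = 1051663/556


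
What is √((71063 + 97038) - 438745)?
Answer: 2*I*√67661 ≈ 520.23*I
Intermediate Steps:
√((71063 + 97038) - 438745) = √(168101 - 438745) = √(-270644) = 2*I*√67661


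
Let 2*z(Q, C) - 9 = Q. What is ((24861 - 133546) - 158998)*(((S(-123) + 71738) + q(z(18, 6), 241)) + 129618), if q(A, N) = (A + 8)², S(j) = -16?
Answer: -216076126747/4 ≈ -5.4019e+10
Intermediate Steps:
z(Q, C) = 9/2 + Q/2
q(A, N) = (8 + A)²
((24861 - 133546) - 158998)*(((S(-123) + 71738) + q(z(18, 6), 241)) + 129618) = ((24861 - 133546) - 158998)*(((-16 + 71738) + (8 + (9/2 + (½)*18))²) + 129618) = (-108685 - 158998)*((71722 + (8 + (9/2 + 9))²) + 129618) = -267683*((71722 + (8 + 27/2)²) + 129618) = -267683*((71722 + (43/2)²) + 129618) = -267683*((71722 + 1849/4) + 129618) = -267683*(288737/4 + 129618) = -267683*807209/4 = -216076126747/4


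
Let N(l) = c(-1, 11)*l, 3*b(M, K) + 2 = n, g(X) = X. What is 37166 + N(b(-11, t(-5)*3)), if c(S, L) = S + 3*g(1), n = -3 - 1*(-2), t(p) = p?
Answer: 37164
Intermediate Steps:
n = -1 (n = -3 + 2 = -1)
b(M, K) = -1 (b(M, K) = -⅔ + (⅓)*(-1) = -⅔ - ⅓ = -1)
c(S, L) = 3 + S (c(S, L) = S + 3*1 = S + 3 = 3 + S)
N(l) = 2*l (N(l) = (3 - 1)*l = 2*l)
37166 + N(b(-11, t(-5)*3)) = 37166 + 2*(-1) = 37166 - 2 = 37164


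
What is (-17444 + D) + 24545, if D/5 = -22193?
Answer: -103864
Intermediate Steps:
D = -110965 (D = 5*(-22193) = -110965)
(-17444 + D) + 24545 = (-17444 - 110965) + 24545 = -128409 + 24545 = -103864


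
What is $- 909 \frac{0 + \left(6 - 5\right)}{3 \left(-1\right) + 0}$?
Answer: $303$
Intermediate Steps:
$- 909 \frac{0 + \left(6 - 5\right)}{3 \left(-1\right) + 0} = - 909 \frac{0 + \left(6 - 5\right)}{-3 + 0} = - 909 \frac{0 + 1}{-3} = - 909 \cdot 1 \left(- \frac{1}{3}\right) = \left(-909\right) \left(- \frac{1}{3}\right) = 303$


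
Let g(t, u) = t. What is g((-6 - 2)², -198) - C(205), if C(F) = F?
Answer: -141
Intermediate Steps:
g((-6 - 2)², -198) - C(205) = (-6 - 2)² - 1*205 = (-8)² - 205 = 64 - 205 = -141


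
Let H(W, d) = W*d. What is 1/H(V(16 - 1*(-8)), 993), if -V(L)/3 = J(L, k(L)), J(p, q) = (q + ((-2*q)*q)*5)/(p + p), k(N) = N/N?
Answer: 16/8937 ≈ 0.0017903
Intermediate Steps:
k(N) = 1
J(p, q) = (q - 10*q²)/(2*p) (J(p, q) = (q - 2*q²*5)/((2*p)) = (q - 10*q²)*(1/(2*p)) = (q - 10*q²)/(2*p))
V(L) = 27/(2*L) (V(L) = -3*(1 - 10*1)/(2*L) = -3*(1 - 10)/(2*L) = -3*(-9)/(2*L) = -(-27)/(2*L) = 27/(2*L))
1/H(V(16 - 1*(-8)), 993) = 1/((27/(2*(16 - 1*(-8))))*993) = 1/((27/(2*(16 + 8)))*993) = 1/(((27/2)/24)*993) = 1/(((27/2)*(1/24))*993) = 1/((9/16)*993) = 1/(8937/16) = 16/8937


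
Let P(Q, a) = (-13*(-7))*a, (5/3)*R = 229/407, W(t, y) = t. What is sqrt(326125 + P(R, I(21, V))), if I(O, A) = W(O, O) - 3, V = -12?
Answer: sqrt(327763) ≈ 572.51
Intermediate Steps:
I(O, A) = -3 + O (I(O, A) = O - 3 = -3 + O)
R = 687/2035 (R = 3*(229/407)/5 = 3*(229*(1/407))/5 = (3/5)*(229/407) = 687/2035 ≈ 0.33759)
P(Q, a) = 91*a
sqrt(326125 + P(R, I(21, V))) = sqrt(326125 + 91*(-3 + 21)) = sqrt(326125 + 91*18) = sqrt(326125 + 1638) = sqrt(327763)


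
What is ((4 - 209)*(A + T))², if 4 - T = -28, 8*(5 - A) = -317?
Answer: 15791692225/64 ≈ 2.4675e+8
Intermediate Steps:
A = 357/8 (A = 5 - ⅛*(-317) = 5 + 317/8 = 357/8 ≈ 44.625)
T = 32 (T = 4 - 1*(-28) = 4 + 28 = 32)
((4 - 209)*(A + T))² = ((4 - 209)*(357/8 + 32))² = (-205*613/8)² = (-125665/8)² = 15791692225/64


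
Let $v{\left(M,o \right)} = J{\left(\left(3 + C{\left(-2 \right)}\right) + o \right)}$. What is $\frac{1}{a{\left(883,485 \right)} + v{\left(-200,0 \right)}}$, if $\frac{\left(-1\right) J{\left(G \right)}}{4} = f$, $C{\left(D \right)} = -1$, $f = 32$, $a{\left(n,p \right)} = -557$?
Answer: $- \frac{1}{685} \approx -0.0014599$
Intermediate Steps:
$J{\left(G \right)} = -128$ ($J{\left(G \right)} = \left(-4\right) 32 = -128$)
$v{\left(M,o \right)} = -128$
$\frac{1}{a{\left(883,485 \right)} + v{\left(-200,0 \right)}} = \frac{1}{-557 - 128} = \frac{1}{-685} = - \frac{1}{685}$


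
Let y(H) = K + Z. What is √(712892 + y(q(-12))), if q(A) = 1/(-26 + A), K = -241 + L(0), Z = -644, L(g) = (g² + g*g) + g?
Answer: √712007 ≈ 843.80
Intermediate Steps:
L(g) = g + 2*g² (L(g) = (g² + g²) + g = 2*g² + g = g + 2*g²)
K = -241 (K = -241 + 0*(1 + 2*0) = -241 + 0*(1 + 0) = -241 + 0*1 = -241 + 0 = -241)
y(H) = -885 (y(H) = -241 - 644 = -885)
√(712892 + y(q(-12))) = √(712892 - 885) = √712007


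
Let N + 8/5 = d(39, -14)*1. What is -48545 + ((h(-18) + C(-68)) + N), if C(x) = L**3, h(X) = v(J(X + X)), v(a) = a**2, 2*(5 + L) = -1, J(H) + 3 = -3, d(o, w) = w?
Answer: -1947639/40 ≈ -48691.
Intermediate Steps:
J(H) = -6 (J(H) = -3 - 3 = -6)
L = -11/2 (L = -5 + (1/2)*(-1) = -5 - 1/2 = -11/2 ≈ -5.5000)
h(X) = 36 (h(X) = (-6)**2 = 36)
N = -78/5 (N = -8/5 - 14*1 = -8/5 - 14 = -78/5 ≈ -15.600)
C(x) = -1331/8 (C(x) = (-11/2)**3 = -1331/8)
-48545 + ((h(-18) + C(-68)) + N) = -48545 + ((36 - 1331/8) - 78/5) = -48545 + (-1043/8 - 78/5) = -48545 - 5839/40 = -1947639/40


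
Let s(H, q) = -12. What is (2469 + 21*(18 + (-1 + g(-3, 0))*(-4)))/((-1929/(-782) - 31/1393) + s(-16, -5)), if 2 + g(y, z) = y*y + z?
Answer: -2552290818/10409057 ≈ -245.20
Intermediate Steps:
g(y, z) = -2 + z + y² (g(y, z) = -2 + (y*y + z) = -2 + (y² + z) = -2 + (z + y²) = -2 + z + y²)
(2469 + 21*(18 + (-1 + g(-3, 0))*(-4)))/((-1929/(-782) - 31/1393) + s(-16, -5)) = (2469 + 21*(18 + (-1 + (-2 + 0 + (-3)²))*(-4)))/((-1929/(-782) - 31/1393) - 12) = (2469 + 21*(18 + (-1 + (-2 + 0 + 9))*(-4)))/((-1929*(-1/782) - 31*1/1393) - 12) = (2469 + 21*(18 + (-1 + 7)*(-4)))/((1929/782 - 31/1393) - 12) = (2469 + 21*(18 + 6*(-4)))/(2662855/1089326 - 12) = (2469 + 21*(18 - 24))/(-10409057/1089326) = (2469 + 21*(-6))*(-1089326/10409057) = (2469 - 126)*(-1089326/10409057) = 2343*(-1089326/10409057) = -2552290818/10409057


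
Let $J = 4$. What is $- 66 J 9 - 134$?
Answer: $-2510$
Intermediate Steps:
$- 66 J 9 - 134 = - 66 \cdot 4 \cdot 9 - 134 = \left(-66\right) 36 - 134 = -2376 - 134 = -2510$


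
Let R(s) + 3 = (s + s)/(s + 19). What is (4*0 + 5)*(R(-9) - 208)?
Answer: -1064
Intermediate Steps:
R(s) = -3 + 2*s/(19 + s) (R(s) = -3 + (s + s)/(s + 19) = -3 + (2*s)/(19 + s) = -3 + 2*s/(19 + s))
(4*0 + 5)*(R(-9) - 208) = (4*0 + 5)*((-57 - 1*(-9))/(19 - 9) - 208) = (0 + 5)*((-57 + 9)/10 - 208) = 5*((1/10)*(-48) - 208) = 5*(-24/5 - 208) = 5*(-1064/5) = -1064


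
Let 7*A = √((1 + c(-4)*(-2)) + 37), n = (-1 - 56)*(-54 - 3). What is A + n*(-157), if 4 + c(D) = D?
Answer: -510093 + 3*√6/7 ≈ -5.1009e+5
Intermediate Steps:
c(D) = -4 + D
n = 3249 (n = -57*(-57) = 3249)
A = 3*√6/7 (A = √((1 + (-4 - 4)*(-2)) + 37)/7 = √((1 - 8*(-2)) + 37)/7 = √((1 + 16) + 37)/7 = √(17 + 37)/7 = √54/7 = (3*√6)/7 = 3*√6/7 ≈ 1.0498)
A + n*(-157) = 3*√6/7 + 3249*(-157) = 3*√6/7 - 510093 = -510093 + 3*√6/7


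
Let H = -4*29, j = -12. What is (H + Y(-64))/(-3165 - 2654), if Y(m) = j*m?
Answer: -652/5819 ≈ -0.11205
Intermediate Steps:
H = -116
Y(m) = -12*m
(H + Y(-64))/(-3165 - 2654) = (-116 - 12*(-64))/(-3165 - 2654) = (-116 + 768)/(-5819) = 652*(-1/5819) = -652/5819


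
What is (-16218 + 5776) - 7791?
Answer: -18233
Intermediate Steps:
(-16218 + 5776) - 7791 = -10442 - 7791 = -18233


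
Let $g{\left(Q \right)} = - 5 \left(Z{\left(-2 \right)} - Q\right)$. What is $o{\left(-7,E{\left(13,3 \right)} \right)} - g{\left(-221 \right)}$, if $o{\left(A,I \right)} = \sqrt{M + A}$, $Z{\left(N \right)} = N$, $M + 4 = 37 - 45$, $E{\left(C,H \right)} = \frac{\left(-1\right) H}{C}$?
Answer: $1095 + i \sqrt{19} \approx 1095.0 + 4.3589 i$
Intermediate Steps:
$E{\left(C,H \right)} = - \frac{H}{C}$
$M = -12$ ($M = -4 + \left(37 - 45\right) = -4 - 8 = -12$)
$o{\left(A,I \right)} = \sqrt{-12 + A}$
$g{\left(Q \right)} = 10 + 5 Q$ ($g{\left(Q \right)} = - 5 \left(-2 - Q\right) = 10 + 5 Q$)
$o{\left(-7,E{\left(13,3 \right)} \right)} - g{\left(-221 \right)} = \sqrt{-12 - 7} - \left(10 + 5 \left(-221\right)\right) = \sqrt{-19} - \left(10 - 1105\right) = i \sqrt{19} - -1095 = i \sqrt{19} + 1095 = 1095 + i \sqrt{19}$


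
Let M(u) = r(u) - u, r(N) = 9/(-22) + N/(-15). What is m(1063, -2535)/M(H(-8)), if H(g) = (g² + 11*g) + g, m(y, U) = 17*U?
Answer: -14221350/11129 ≈ -1277.9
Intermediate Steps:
r(N) = -9/22 - N/15 (r(N) = 9*(-1/22) + N*(-1/15) = -9/22 - N/15)
H(g) = g² + 12*g
M(u) = -9/22 - 16*u/15 (M(u) = (-9/22 - u/15) - u = -9/22 - 16*u/15)
m(1063, -2535)/M(H(-8)) = (17*(-2535))/(-9/22 - (-128)*(12 - 8)/15) = -43095/(-9/22 - (-128)*4/15) = -43095/(-9/22 - 16/15*(-32)) = -43095/(-9/22 + 512/15) = -43095/11129/330 = -43095*330/11129 = -14221350/11129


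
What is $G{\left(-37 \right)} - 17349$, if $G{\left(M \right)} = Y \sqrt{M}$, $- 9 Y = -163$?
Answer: $-17349 + \frac{163 i \sqrt{37}}{9} \approx -17349.0 + 110.17 i$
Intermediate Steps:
$Y = \frac{163}{9}$ ($Y = \left(- \frac{1}{9}\right) \left(-163\right) = \frac{163}{9} \approx 18.111$)
$G{\left(M \right)} = \frac{163 \sqrt{M}}{9}$
$G{\left(-37 \right)} - 17349 = \frac{163 \sqrt{-37}}{9} - 17349 = \frac{163 i \sqrt{37}}{9} - 17349 = -17349 + \frac{163 i \sqrt{37}}{9}$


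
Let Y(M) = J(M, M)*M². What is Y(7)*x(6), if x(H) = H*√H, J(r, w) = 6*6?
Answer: 10584*√6 ≈ 25925.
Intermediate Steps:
J(r, w) = 36
x(H) = H^(3/2)
Y(M) = 36*M²
Y(7)*x(6) = (36*7²)*6^(3/2) = (36*49)*(6*√6) = 1764*(6*√6) = 10584*√6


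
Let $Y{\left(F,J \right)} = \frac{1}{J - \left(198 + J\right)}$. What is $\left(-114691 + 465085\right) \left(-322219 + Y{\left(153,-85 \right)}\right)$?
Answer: $- \frac{338710818167}{3} \approx -1.129 \cdot 10^{11}$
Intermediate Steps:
$Y{\left(F,J \right)} = - \frac{1}{198}$ ($Y{\left(F,J \right)} = \frac{1}{-198} = - \frac{1}{198}$)
$\left(-114691 + 465085\right) \left(-322219 + Y{\left(153,-85 \right)}\right) = \left(-114691 + 465085\right) \left(-322219 - \frac{1}{198}\right) = 350394 \left(- \frac{63799363}{198}\right) = - \frac{338710818167}{3}$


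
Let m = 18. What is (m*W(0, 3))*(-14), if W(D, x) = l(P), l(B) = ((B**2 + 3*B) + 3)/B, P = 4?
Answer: -1953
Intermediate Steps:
l(B) = (3 + B**2 + 3*B)/B
W(D, x) = 31/4 (W(D, x) = 3 + 4 + 3/4 = 31/4)
(m*W(0, 3))*(-14) = (18*(31/4))*(-14) = (279/2)*(-14) = -1953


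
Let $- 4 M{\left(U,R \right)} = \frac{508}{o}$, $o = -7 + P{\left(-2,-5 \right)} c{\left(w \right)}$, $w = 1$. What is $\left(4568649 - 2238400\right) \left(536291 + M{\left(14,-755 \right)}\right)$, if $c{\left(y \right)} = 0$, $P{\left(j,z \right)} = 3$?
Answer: $\frac{8748136906836}{7} \approx 1.2497 \cdot 10^{12}$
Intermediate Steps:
$o = -7$ ($o = -7 + 3 \cdot 0 = -7 + 0 = -7$)
$M{\left(U,R \right)} = \frac{127}{7}$ ($M{\left(U,R \right)} = - \frac{508 \frac{1}{-7}}{4} = - \frac{508 \left(- \frac{1}{7}\right)}{4} = \left(- \frac{1}{4}\right) \left(- \frac{508}{7}\right) = \frac{127}{7}$)
$\left(4568649 - 2238400\right) \left(536291 + M{\left(14,-755 \right)}\right) = \left(4568649 - 2238400\right) \left(536291 + \frac{127}{7}\right) = 2330249 \cdot \frac{3754164}{7} = \frac{8748136906836}{7}$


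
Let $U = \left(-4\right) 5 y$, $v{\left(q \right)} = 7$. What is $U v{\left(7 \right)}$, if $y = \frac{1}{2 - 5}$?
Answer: $\frac{140}{3} \approx 46.667$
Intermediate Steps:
$y = - \frac{1}{3}$ ($y = \frac{1}{-3} = - \frac{1}{3} \approx -0.33333$)
$U = \frac{20}{3}$ ($U = \left(-4\right) 5 \left(- \frac{1}{3}\right) = \left(-20\right) \left(- \frac{1}{3}\right) = \frac{20}{3} \approx 6.6667$)
$U v{\left(7 \right)} = \frac{20}{3} \cdot 7 = \frac{140}{3}$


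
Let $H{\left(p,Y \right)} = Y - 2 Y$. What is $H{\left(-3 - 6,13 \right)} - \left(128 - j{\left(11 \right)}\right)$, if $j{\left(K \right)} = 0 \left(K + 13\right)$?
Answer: $-141$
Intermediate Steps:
$j{\left(K \right)} = 0$ ($j{\left(K \right)} = 0 \left(13 + K\right) = 0$)
$H{\left(p,Y \right)} = - Y$
$H{\left(-3 - 6,13 \right)} - \left(128 - j{\left(11 \right)}\right) = \left(-1\right) 13 - \left(128 - 0\right) = -13 - \left(128 + 0\right) = -13 - 128 = -141$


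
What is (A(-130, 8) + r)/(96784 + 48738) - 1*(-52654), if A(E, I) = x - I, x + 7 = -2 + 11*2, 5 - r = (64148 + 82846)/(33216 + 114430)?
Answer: 565655109553057/10742870606 ≈ 52654.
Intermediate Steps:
r = 295618/73823 (r = 5 - (64148 + 82846)/(33216 + 114430) = 5 - 146994/147646 = 5 - 1*73497/73823 = 5 - 73497/73823 = 295618/73823 ≈ 4.0044)
x = 13 (x = -7 + (-2 + 11*2) = -7 + (-2 + 22) = -7 + 20 = 13)
A(E, I) = 13 - I
(A(-130, 8) + r)/(96784 + 48738) - 1*(-52654) = ((13 - 1*8) + 295618/73823)/(96784 + 48738) - 1*(-52654) = ((13 - 8) + 295618/73823)/145522 + 52654 = (5 + 295618/73823)*(1/145522) + 52654 = (664733/73823)*(1/145522) + 52654 = 664733/10742870606 + 52654 = 565655109553057/10742870606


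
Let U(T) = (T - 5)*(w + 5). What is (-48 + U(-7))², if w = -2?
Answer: 7056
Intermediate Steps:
U(T) = -15 + 3*T (U(T) = (T - 5)*(-2 + 5) = (-5 + T)*3 = -15 + 3*T)
(-48 + U(-7))² = (-48 + (-15 + 3*(-7)))² = (-48 + (-15 - 21))² = (-48 - 36)² = (-84)² = 7056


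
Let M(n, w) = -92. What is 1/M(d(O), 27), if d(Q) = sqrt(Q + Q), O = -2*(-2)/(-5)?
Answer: -1/92 ≈ -0.010870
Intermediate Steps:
O = -4/5 (O = 4*(-1/5) = -4/5 ≈ -0.80000)
d(Q) = sqrt(2)*sqrt(Q) (d(Q) = sqrt(2*Q) = sqrt(2)*sqrt(Q))
1/M(d(O), 27) = 1/(-92) = -1/92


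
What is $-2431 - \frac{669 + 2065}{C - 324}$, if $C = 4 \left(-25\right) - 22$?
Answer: $- \frac{540746}{223} \approx -2424.9$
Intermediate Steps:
$C = -122$ ($C = -100 - 22 = -122$)
$-2431 - \frac{669 + 2065}{C - 324} = -2431 - \frac{669 + 2065}{-122 - 324} = -2431 - \frac{2734}{-446} = -2431 - 2734 \left(- \frac{1}{446}\right) = -2431 - - \frac{1367}{223} = -2431 + \frac{1367}{223} = - \frac{540746}{223}$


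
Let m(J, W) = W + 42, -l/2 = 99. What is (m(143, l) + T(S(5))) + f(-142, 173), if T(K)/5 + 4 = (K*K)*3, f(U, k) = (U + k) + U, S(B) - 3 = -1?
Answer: -227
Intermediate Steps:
l = -198 (l = -2*99 = -198)
S(B) = 2 (S(B) = 3 - 1 = 2)
f(U, k) = k + 2*U
m(J, W) = 42 + W
T(K) = -20 + 15*K² (T(K) = -20 + 5*((K*K)*3) = -20 + 5*(K²*3) = -20 + 5*(3*K²) = -20 + 15*K²)
(m(143, l) + T(S(5))) + f(-142, 173) = ((42 - 198) + (-20 + 15*2²)) + (173 + 2*(-142)) = (-156 + (-20 + 15*4)) + (173 - 284) = (-156 + (-20 + 60)) - 111 = (-156 + 40) - 111 = -116 - 111 = -227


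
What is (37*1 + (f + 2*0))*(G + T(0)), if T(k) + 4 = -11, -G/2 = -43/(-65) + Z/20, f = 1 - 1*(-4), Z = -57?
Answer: -29001/65 ≈ -446.17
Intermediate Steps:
f = 5 (f = 1 + 4 = 5)
G = 569/130 (G = -2*(-43/(-65) - 57/20) = -2*(-43*(-1/65) - 57*1/20) = -2*(43/65 - 57/20) = -2*(-569/260) = 569/130 ≈ 4.3769)
T(k) = -15 (T(k) = -4 - 11 = -15)
(37*1 + (f + 2*0))*(G + T(0)) = (37*1 + (5 + 2*0))*(569/130 - 15) = (37 + (5 + 0))*(-1381/130) = (37 + 5)*(-1381/130) = 42*(-1381/130) = -29001/65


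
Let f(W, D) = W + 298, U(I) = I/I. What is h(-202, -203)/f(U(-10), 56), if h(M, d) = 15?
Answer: 15/299 ≈ 0.050167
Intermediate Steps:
U(I) = 1
f(W, D) = 298 + W
h(-202, -203)/f(U(-10), 56) = 15/(298 + 1) = 15/299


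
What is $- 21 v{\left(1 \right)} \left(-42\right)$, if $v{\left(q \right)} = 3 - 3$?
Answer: $0$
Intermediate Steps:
$v{\left(q \right)} = 0$
$- 21 v{\left(1 \right)} \left(-42\right) = \left(-21\right) 0 \left(-42\right) = 0 \left(-42\right) = 0$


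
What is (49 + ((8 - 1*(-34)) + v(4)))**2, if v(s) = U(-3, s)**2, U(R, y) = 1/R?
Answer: 672400/81 ≈ 8301.2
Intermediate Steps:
v(s) = 1/9 (v(s) = (1/(-3))**2 = (-1/3)**2 = 1/9)
(49 + ((8 - 1*(-34)) + v(4)))**2 = (49 + ((8 - 1*(-34)) + 1/9))**2 = (49 + ((8 + 34) + 1/9))**2 = (49 + (42 + 1/9))**2 = (49 + 379/9)**2 = (820/9)**2 = 672400/81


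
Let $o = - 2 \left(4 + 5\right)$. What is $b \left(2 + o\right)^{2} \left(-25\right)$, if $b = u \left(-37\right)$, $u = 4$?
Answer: $947200$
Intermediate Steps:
$o = -18$ ($o = \left(-2\right) 9 = -18$)
$b = -148$ ($b = 4 \left(-37\right) = -148$)
$b \left(2 + o\right)^{2} \left(-25\right) = - 148 \left(2 - 18\right)^{2} \left(-25\right) = - 148 \left(-16\right)^{2} \left(-25\right) = \left(-148\right) 256 \left(-25\right) = \left(-37888\right) \left(-25\right) = 947200$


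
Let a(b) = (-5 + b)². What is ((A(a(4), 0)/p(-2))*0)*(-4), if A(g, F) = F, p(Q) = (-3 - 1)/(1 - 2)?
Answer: 0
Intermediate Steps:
p(Q) = 4 (p(Q) = -4/(-1) = -4*(-1) = 4)
((A(a(4), 0)/p(-2))*0)*(-4) = ((0/4)*0)*(-4) = ((0*(¼))*0)*(-4) = (0*0)*(-4) = 0*(-4) = 0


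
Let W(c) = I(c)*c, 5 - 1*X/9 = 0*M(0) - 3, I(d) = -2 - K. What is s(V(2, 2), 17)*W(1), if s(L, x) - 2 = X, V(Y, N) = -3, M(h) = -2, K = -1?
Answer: -74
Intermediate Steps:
I(d) = -1 (I(d) = -2 - 1*(-1) = -2 + 1 = -1)
X = 72 (X = 45 - 9*(0*(-2) - 3) = 45 - 9*(0 - 3) = 45 - 9*(-3) = 45 + 27 = 72)
s(L, x) = 74 (s(L, x) = 2 + 72 = 74)
W(c) = -c
s(V(2, 2), 17)*W(1) = 74*(-1*1) = 74*(-1) = -74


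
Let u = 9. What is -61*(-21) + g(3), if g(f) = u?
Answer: 1290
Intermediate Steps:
g(f) = 9
-61*(-21) + g(3) = -61*(-21) + 9 = 1281 + 9 = 1290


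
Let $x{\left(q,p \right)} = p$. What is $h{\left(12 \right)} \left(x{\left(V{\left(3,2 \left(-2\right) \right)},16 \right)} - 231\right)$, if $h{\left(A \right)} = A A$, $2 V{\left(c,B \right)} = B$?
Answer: $-30960$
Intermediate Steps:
$V{\left(c,B \right)} = \frac{B}{2}$
$h{\left(A \right)} = A^{2}$
$h{\left(12 \right)} \left(x{\left(V{\left(3,2 \left(-2\right) \right)},16 \right)} - 231\right) = 12^{2} \left(16 - 231\right) = 144 \left(-215\right) = -30960$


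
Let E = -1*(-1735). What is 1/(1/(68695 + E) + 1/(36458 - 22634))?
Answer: 486812160/42127 ≈ 11556.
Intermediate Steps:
E = 1735
1/(1/(68695 + E) + 1/(36458 - 22634)) = 1/(1/(68695 + 1735) + 1/(36458 - 22634)) = 1/(1/70430 + 1/13824) = 1/(42127/486812160) = 486812160/42127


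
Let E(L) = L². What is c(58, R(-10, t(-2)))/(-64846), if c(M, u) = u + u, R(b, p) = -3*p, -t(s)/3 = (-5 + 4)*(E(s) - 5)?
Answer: -9/32423 ≈ -0.00027758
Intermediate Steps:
t(s) = -15 + 3*s² (t(s) = -3*(-5 + 4)*(s² - 5) = -(-3)*(-5 + s²) = -3*(5 - s²) = -15 + 3*s²)
c(M, u) = 2*u
c(58, R(-10, t(-2)))/(-64846) = (2*(-3*(-15 + 3*(-2)²)))/(-64846) = (2*(-3*(-15 + 3*4)))*(-1/64846) = (2*(-3*(-15 + 12)))*(-1/64846) = (2*(-3*(-3)))*(-1/64846) = (2*9)*(-1/64846) = 18*(-1/64846) = -9/32423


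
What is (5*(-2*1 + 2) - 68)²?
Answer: 4624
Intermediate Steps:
(5*(-2*1 + 2) - 68)² = (5*(-2 + 2) - 68)² = (5*0 - 68)² = (0 - 68)² = (-68)² = 4624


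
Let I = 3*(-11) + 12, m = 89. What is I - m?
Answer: -110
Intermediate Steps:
I = -21 (I = -33 + 12 = -21)
I - m = -21 - 1*89 = -21 - 89 = -110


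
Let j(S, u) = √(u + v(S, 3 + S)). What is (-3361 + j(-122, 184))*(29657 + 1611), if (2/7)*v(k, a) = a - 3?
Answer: -105091748 + 281412*I*√3 ≈ -1.0509e+8 + 4.8742e+5*I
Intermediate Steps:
v(k, a) = -21/2 + 7*a/2 (v(k, a) = 7*(a - 3)/2 = 7*(-3 + a)/2 = -21/2 + 7*a/2)
j(S, u) = √(u + 7*S/2) (j(S, u) = √(u + (-21/2 + 7*(3 + S)/2)) = √(u + (-21/2 + (21/2 + 7*S/2))) = √(u + 7*S/2))
(-3361 + j(-122, 184))*(29657 + 1611) = (-3361 + √(4*184 + 14*(-122))/2)*(29657 + 1611) = (-3361 + √(736 - 1708)/2)*31268 = (-3361 + √(-972)/2)*31268 = (-3361 + (18*I*√3)/2)*31268 = (-3361 + 9*I*√3)*31268 = -105091748 + 281412*I*√3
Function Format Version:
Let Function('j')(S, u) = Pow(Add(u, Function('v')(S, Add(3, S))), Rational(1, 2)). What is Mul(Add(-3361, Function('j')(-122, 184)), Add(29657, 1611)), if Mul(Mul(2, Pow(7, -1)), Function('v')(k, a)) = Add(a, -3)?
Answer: Add(-105091748, Mul(281412, I, Pow(3, Rational(1, 2)))) ≈ Add(-1.0509e+8, Mul(4.8742e+5, I))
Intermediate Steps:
Function('v')(k, a) = Add(Rational(-21, 2), Mul(Rational(7, 2), a)) (Function('v')(k, a) = Mul(Rational(7, 2), Add(a, -3)) = Mul(Rational(7, 2), Add(-3, a)) = Add(Rational(-21, 2), Mul(Rational(7, 2), a)))
Function('j')(S, u) = Pow(Add(u, Mul(Rational(7, 2), S)), Rational(1, 2)) (Function('j')(S, u) = Pow(Add(u, Add(Rational(-21, 2), Mul(Rational(7, 2), Add(3, S)))), Rational(1, 2)) = Pow(Add(u, Add(Rational(-21, 2), Add(Rational(21, 2), Mul(Rational(7, 2), S)))), Rational(1, 2)) = Pow(Add(u, Mul(Rational(7, 2), S)), Rational(1, 2)))
Mul(Add(-3361, Function('j')(-122, 184)), Add(29657, 1611)) = Mul(Add(-3361, Mul(Rational(1, 2), Pow(Add(Mul(4, 184), Mul(14, -122)), Rational(1, 2)))), Add(29657, 1611)) = Mul(Add(-3361, Mul(Rational(1, 2), Pow(Add(736, -1708), Rational(1, 2)))), 31268) = Mul(Add(-3361, Mul(Rational(1, 2), Pow(-972, Rational(1, 2)))), 31268) = Mul(Add(-3361, Mul(Rational(1, 2), Mul(18, I, Pow(3, Rational(1, 2))))), 31268) = Mul(Add(-3361, Mul(9, I, Pow(3, Rational(1, 2)))), 31268) = Add(-105091748, Mul(281412, I, Pow(3, Rational(1, 2))))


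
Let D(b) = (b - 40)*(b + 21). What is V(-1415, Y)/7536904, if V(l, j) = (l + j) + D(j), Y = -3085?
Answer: 2392625/1884226 ≈ 1.2698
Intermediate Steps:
D(b) = (-40 + b)*(21 + b)
V(l, j) = -840 + l + j² - 18*j (V(l, j) = (l + j) + (-840 + j² - 19*j) = (j + l) + (-840 + j² - 19*j) = -840 + l + j² - 18*j)
V(-1415, Y)/7536904 = (-840 - 1415 + (-3085)² - 18*(-3085))/7536904 = (-840 - 1415 + 9517225 + 55530)*(1/7536904) = 9570500*(1/7536904) = 2392625/1884226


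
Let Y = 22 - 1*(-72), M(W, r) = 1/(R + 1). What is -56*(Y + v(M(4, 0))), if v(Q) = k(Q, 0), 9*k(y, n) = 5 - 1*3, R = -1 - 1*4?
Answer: -47488/9 ≈ -5276.4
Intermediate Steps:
R = -5 (R = -1 - 4 = -5)
M(W, r) = -1/4 (M(W, r) = 1/(-5 + 1) = 1/(-4) = -1/4)
k(y, n) = 2/9 (k(y, n) = (5 - 1*3)/9 = (5 - 3)/9 = (1/9)*2 = 2/9)
v(Q) = 2/9
Y = 94 (Y = 22 + 72 = 94)
-56*(Y + v(M(4, 0))) = -56*(94 + 2/9) = -56*848/9 = -47488/9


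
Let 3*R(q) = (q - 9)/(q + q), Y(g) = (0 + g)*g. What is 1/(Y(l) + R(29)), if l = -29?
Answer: 87/73177 ≈ 0.0011889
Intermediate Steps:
Y(g) = g² (Y(g) = g*g = g²)
R(q) = (-9 + q)/(6*q) (R(q) = ((q - 9)/(q + q))/3 = ((-9 + q)/((2*q)))/3 = ((-9 + q)*(1/(2*q)))/3 = ((-9 + q)/(2*q))/3 = (-9 + q)/(6*q))
1/(Y(l) + R(29)) = 1/((-29)² + (⅙)*(-9 + 29)/29) = 1/(841 + (⅙)*(1/29)*20) = 1/(841 + 10/87) = 1/(73177/87) = 87/73177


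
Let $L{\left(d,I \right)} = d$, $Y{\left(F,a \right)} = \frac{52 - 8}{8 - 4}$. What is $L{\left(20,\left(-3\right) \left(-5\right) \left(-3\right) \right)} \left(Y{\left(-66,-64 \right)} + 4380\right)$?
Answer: $87820$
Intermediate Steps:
$Y{\left(F,a \right)} = 11$ ($Y{\left(F,a \right)} = \frac{44}{4} = 44 \cdot \frac{1}{4} = 11$)
$L{\left(20,\left(-3\right) \left(-5\right) \left(-3\right) \right)} \left(Y{\left(-66,-64 \right)} + 4380\right) = 20 \left(11 + 4380\right) = 20 \cdot 4391 = 87820$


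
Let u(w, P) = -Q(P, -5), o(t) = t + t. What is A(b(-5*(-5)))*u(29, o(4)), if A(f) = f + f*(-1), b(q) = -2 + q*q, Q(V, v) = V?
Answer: 0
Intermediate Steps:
o(t) = 2*t
b(q) = -2 + q²
u(w, P) = -P
A(f) = 0 (A(f) = f - f = 0)
A(b(-5*(-5)))*u(29, o(4)) = 0*(-2*4) = 0*(-1*8) = 0*(-8) = 0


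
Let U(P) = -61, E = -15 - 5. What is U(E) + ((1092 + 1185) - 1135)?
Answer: 1081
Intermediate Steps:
E = -20
U(E) + ((1092 + 1185) - 1135) = -61 + ((1092 + 1185) - 1135) = -61 + (2277 - 1135) = -61 + 1142 = 1081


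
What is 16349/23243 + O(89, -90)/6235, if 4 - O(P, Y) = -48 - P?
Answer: 105213278/144920105 ≈ 0.72601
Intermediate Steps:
O(P, Y) = 52 + P (O(P, Y) = 4 - (-48 - P) = 4 + (48 + P) = 52 + P)
16349/23243 + O(89, -90)/6235 = 16349/23243 + (52 + 89)/6235 = 16349*(1/23243) + 141*(1/6235) = 16349/23243 + 141/6235 = 105213278/144920105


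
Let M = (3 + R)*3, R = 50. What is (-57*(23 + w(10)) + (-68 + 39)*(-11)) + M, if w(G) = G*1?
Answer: -1403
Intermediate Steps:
w(G) = G
M = 159 (M = (3 + 50)*3 = 53*3 = 159)
(-57*(23 + w(10)) + (-68 + 39)*(-11)) + M = (-57*(23 + 10) + (-68 + 39)*(-11)) + 159 = (-57*33 - 29*(-11)) + 159 = (-1881 + 319) + 159 = -1562 + 159 = -1403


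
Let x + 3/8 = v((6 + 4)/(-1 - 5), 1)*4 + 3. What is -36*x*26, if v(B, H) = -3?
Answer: 8775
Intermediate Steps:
x = -75/8 (x = -3/8 + (-3*4 + 3) = -3/8 + (-12 + 3) = -3/8 - 9 = -75/8 ≈ -9.3750)
-36*x*26 = -36*(-75/8)*26 = (675/2)*26 = 8775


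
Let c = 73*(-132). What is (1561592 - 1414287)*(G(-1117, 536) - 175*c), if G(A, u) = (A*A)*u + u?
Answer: 98760363262700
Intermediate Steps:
c = -9636
G(A, u) = u + u*A**2 (G(A, u) = A**2*u + u = u*A**2 + u = u + u*A**2)
(1561592 - 1414287)*(G(-1117, 536) - 175*c) = (1561592 - 1414287)*(536*(1 + (-1117)**2) - 175*(-9636)) = 147305*(536*(1 + 1247689) + 1686300) = 147305*(536*1247690 + 1686300) = 147305*(668761840 + 1686300) = 147305*670448140 = 98760363262700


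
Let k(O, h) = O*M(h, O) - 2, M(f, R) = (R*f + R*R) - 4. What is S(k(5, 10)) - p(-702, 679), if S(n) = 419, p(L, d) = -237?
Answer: 656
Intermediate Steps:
M(f, R) = -4 + R**2 + R*f (M(f, R) = (R*f + R**2) - 4 = (R**2 + R*f) - 4 = -4 + R**2 + R*f)
k(O, h) = -2 + O*(-4 + O**2 + O*h) (k(O, h) = O*(-4 + O**2 + O*h) - 2 = -2 + O*(-4 + O**2 + O*h))
S(k(5, 10)) - p(-702, 679) = 419 - 1*(-237) = 419 + 237 = 656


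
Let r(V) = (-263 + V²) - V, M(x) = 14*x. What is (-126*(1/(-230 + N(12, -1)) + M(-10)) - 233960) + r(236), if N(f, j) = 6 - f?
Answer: -19012451/118 ≈ -1.6112e+5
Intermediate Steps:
r(V) = -263 + V² - V
(-126*(1/(-230 + N(12, -1)) + M(-10)) - 233960) + r(236) = (-126*(1/(-230 + (6 - 1*12)) + 14*(-10)) - 233960) + (-263 + 236² - 1*236) = (-126*(1/(-230 + (6 - 12)) - 140) - 233960) + (-263 + 55696 - 236) = (-126*(1/(-230 - 6) - 140) - 233960) + 55197 = (-126*(1/(-236) - 140) - 233960) + 55197 = (-126*(-1/236 - 140) - 233960) + 55197 = (-126*(-33041/236) - 233960) + 55197 = (2081583/118 - 233960) + 55197 = -25525697/118 + 55197 = -19012451/118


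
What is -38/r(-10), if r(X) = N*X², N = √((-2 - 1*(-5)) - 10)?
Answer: 19*I*√7/350 ≈ 0.14363*I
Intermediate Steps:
N = I*√7 (N = √((-2 + 5) - 10) = √(3 - 10) = √(-7) = I*√7 ≈ 2.6458*I)
r(X) = I*√7*X² (r(X) = (I*√7)*X² = I*√7*X²)
-38/r(-10) = -38*(-I*√7/700) = -(-19)*I*√7/350 = 19*I*√7/350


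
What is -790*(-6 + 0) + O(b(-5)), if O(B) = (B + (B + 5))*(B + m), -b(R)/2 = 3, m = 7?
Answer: 4733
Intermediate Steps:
b(R) = -6 (b(R) = -2*3 = -6)
O(B) = (5 + 2*B)*(7 + B) (O(B) = (B + (B + 5))*(B + 7) = (B + (5 + B))*(7 + B) = (5 + 2*B)*(7 + B))
-790*(-6 + 0) + O(b(-5)) = -790*(-6 + 0) + (35 + 2*(-6)² + 19*(-6)) = -790*(-6) + (35 + 2*36 - 114) = -158*(-30) + (35 + 72 - 114) = 4740 - 7 = 4733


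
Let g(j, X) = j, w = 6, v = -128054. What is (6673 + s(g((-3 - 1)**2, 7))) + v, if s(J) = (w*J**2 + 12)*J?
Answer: -96613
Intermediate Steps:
s(J) = J*(12 + 6*J**2) (s(J) = (6*J**2 + 12)*J = (12 + 6*J**2)*J = J*(12 + 6*J**2))
(6673 + s(g((-3 - 1)**2, 7))) + v = (6673 + 6*(-3 - 1)**2*(2 + ((-3 - 1)**2)**2)) - 128054 = (6673 + 6*(-4)**2*(2 + ((-4)**2)**2)) - 128054 = (6673 + 6*16*(2 + 16**2)) - 128054 = (6673 + 6*16*(2 + 256)) - 128054 = (6673 + 6*16*258) - 128054 = (6673 + 24768) - 128054 = 31441 - 128054 = -96613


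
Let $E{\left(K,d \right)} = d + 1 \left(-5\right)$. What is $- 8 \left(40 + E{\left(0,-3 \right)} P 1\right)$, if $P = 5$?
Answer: $0$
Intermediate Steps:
$E{\left(K,d \right)} = -5 + d$ ($E{\left(K,d \right)} = d - 5 = -5 + d$)
$- 8 \left(40 + E{\left(0,-3 \right)} P 1\right) = - 8 \left(40 + \left(-5 - 3\right) 5 \cdot 1\right) = - 8 \left(40 + \left(-8\right) 5 \cdot 1\right) = - 8 \left(40 - 40\right) = \left(-8\right) 0 = 0$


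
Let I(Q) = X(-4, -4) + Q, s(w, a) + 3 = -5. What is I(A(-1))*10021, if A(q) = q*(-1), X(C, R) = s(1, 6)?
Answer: -70147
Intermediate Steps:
s(w, a) = -8 (s(w, a) = -3 - 5 = -8)
X(C, R) = -8
A(q) = -q
I(Q) = -8 + Q
I(A(-1))*10021 = (-8 - 1*(-1))*10021 = (-8 + 1)*10021 = -7*10021 = -70147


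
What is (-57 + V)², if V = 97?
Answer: 1600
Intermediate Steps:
(-57 + V)² = (-57 + 97)² = 40² = 1600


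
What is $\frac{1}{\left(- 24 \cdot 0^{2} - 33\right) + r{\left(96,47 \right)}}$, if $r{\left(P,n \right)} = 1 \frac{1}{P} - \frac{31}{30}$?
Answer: $- \frac{480}{16331} \approx -0.029392$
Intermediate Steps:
$r{\left(P,n \right)} = - \frac{31}{30} + \frac{1}{P}$ ($r{\left(P,n \right)} = \frac{1}{P} - \frac{31}{30} = - \frac{31}{30} + \frac{1}{P}$)
$\frac{1}{\left(- 24 \cdot 0^{2} - 33\right) + r{\left(96,47 \right)}} = \frac{1}{\left(- 24 \cdot 0^{2} - 33\right) - \left(\frac{31}{30} - \frac{1}{96}\right)} = \frac{1}{\left(\left(-24\right) 0 - 33\right) + \left(- \frac{31}{30} + \frac{1}{96}\right)} = \frac{1}{\left(0 - 33\right) - \frac{491}{480}} = \frac{1}{-33 - \frac{491}{480}} = \frac{1}{- \frac{16331}{480}} = - \frac{480}{16331}$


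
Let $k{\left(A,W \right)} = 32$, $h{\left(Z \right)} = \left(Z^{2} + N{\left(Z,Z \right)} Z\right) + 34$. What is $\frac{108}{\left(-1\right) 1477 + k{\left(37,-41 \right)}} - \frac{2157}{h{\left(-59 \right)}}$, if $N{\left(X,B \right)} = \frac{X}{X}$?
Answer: $- \frac{1163371}{1664640} \approx -0.69887$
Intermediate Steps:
$N{\left(X,B \right)} = 1$
$h{\left(Z \right)} = 34 + Z + Z^{2}$ ($h{\left(Z \right)} = \left(Z^{2} + 1 Z\right) + 34 = \left(Z^{2} + Z\right) + 34 = \left(Z + Z^{2}\right) + 34 = 34 + Z + Z^{2}$)
$\frac{108}{\left(-1\right) 1477 + k{\left(37,-41 \right)}} - \frac{2157}{h{\left(-59 \right)}} = \frac{108}{\left(-1\right) 1477 + 32} - \frac{2157}{34 - 59 + \left(-59\right)^{2}} = \frac{108}{-1477 + 32} - \frac{2157}{34 - 59 + 3481} = \frac{108}{-1445} - \frac{2157}{3456} = 108 \left(- \frac{1}{1445}\right) - \frac{719}{1152} = - \frac{108}{1445} - \frac{719}{1152} = - \frac{1163371}{1664640}$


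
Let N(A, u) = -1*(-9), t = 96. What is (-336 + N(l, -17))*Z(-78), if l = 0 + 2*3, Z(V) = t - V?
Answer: -56898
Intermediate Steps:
Z(V) = 96 - V
l = 6 (l = 0 + 6 = 6)
N(A, u) = 9
(-336 + N(l, -17))*Z(-78) = (-336 + 9)*(96 - 1*(-78)) = -327*(96 + 78) = -327*174 = -56898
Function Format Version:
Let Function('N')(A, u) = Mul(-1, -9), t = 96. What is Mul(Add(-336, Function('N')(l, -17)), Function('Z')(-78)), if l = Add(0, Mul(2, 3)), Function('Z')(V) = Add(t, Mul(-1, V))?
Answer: -56898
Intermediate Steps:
Function('Z')(V) = Add(96, Mul(-1, V))
l = 6 (l = Add(0, 6) = 6)
Function('N')(A, u) = 9
Mul(Add(-336, Function('N')(l, -17)), Function('Z')(-78)) = Mul(Add(-336, 9), Add(96, Mul(-1, -78))) = Mul(-327, Add(96, 78)) = Mul(-327, 174) = -56898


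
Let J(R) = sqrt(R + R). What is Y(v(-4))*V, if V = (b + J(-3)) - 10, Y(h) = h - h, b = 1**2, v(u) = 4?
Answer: 0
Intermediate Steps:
b = 1
J(R) = sqrt(2)*sqrt(R) (J(R) = sqrt(2*R) = sqrt(2)*sqrt(R))
Y(h) = 0
V = -9 + I*sqrt(6) (V = (1 + sqrt(2)*sqrt(-3)) - 10 = (1 + sqrt(2)*(I*sqrt(3))) - 10 = (1 + I*sqrt(6)) - 10 = -9 + I*sqrt(6) ≈ -9.0 + 2.4495*I)
Y(v(-4))*V = 0*(-9 + I*sqrt(6)) = 0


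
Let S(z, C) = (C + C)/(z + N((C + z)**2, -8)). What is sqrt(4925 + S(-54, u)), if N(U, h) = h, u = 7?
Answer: 2*sqrt(1183177)/31 ≈ 70.177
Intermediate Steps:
S(z, C) = 2*C/(-8 + z) (S(z, C) = (C + C)/(z - 8) = (2*C)/(-8 + z) = 2*C/(-8 + z))
sqrt(4925 + S(-54, u)) = sqrt(4925 + 2*7/(-8 - 54)) = sqrt(4925 + 2*7/(-62)) = sqrt(4925 + 2*7*(-1/62)) = sqrt(4925 - 7/31) = sqrt(152668/31) = 2*sqrt(1183177)/31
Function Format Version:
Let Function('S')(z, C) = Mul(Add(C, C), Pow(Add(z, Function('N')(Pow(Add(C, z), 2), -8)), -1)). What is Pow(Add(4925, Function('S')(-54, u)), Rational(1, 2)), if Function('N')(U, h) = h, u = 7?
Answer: Mul(Rational(2, 31), Pow(1183177, Rational(1, 2))) ≈ 70.177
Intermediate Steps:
Function('S')(z, C) = Mul(2, C, Pow(Add(-8, z), -1)) (Function('S')(z, C) = Mul(Add(C, C), Pow(Add(z, -8), -1)) = Mul(Mul(2, C), Pow(Add(-8, z), -1)) = Mul(2, C, Pow(Add(-8, z), -1)))
Pow(Add(4925, Function('S')(-54, u)), Rational(1, 2)) = Pow(Add(4925, Mul(2, 7, Pow(Add(-8, -54), -1))), Rational(1, 2)) = Pow(Add(4925, Mul(2, 7, Pow(-62, -1))), Rational(1, 2)) = Pow(Add(4925, Mul(2, 7, Rational(-1, 62))), Rational(1, 2)) = Pow(Add(4925, Rational(-7, 31)), Rational(1, 2)) = Pow(Rational(152668, 31), Rational(1, 2)) = Mul(Rational(2, 31), Pow(1183177, Rational(1, 2)))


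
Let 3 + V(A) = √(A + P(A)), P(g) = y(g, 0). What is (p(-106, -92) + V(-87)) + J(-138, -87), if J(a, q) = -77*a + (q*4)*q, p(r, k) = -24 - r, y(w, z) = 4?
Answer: 40981 + I*√83 ≈ 40981.0 + 9.1104*I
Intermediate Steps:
P(g) = 4
V(A) = -3 + √(4 + A) (V(A) = -3 + √(A + 4) = -3 + √(4 + A))
J(a, q) = -77*a + 4*q² (J(a, q) = -77*a + (4*q)*q = -77*a + 4*q²)
(p(-106, -92) + V(-87)) + J(-138, -87) = ((-24 - 1*(-106)) + (-3 + √(4 - 87))) + (-77*(-138) + 4*(-87)²) = ((-24 + 106) + (-3 + √(-83))) + (10626 + 4*7569) = (82 + (-3 + I*√83)) + (10626 + 30276) = (79 + I*√83) + 40902 = 40981 + I*√83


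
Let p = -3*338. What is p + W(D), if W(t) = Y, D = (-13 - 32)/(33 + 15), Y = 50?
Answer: -964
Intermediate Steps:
D = -15/16 (D = -45/48 = -45*1/48 = -15/16 ≈ -0.93750)
p = -1014
W(t) = 50
p + W(D) = -1014 + 50 = -964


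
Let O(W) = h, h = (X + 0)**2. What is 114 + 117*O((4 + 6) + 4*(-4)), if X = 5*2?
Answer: 11814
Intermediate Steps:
X = 10
h = 100 (h = (10 + 0)**2 = 10**2 = 100)
O(W) = 100
114 + 117*O((4 + 6) + 4*(-4)) = 114 + 117*100 = 114 + 11700 = 11814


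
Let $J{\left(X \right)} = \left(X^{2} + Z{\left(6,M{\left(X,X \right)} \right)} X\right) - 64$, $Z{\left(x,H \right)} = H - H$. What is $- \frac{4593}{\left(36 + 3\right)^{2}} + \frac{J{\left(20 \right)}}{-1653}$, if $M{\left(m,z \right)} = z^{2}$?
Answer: $- \frac{900365}{279357} \approx -3.223$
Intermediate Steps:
$Z{\left(x,H \right)} = 0$
$J{\left(X \right)} = -64 + X^{2}$ ($J{\left(X \right)} = \left(X^{2} + 0 X\right) - 64 = \left(X^{2} + 0\right) - 64 = X^{2} - 64 = -64 + X^{2}$)
$- \frac{4593}{\left(36 + 3\right)^{2}} + \frac{J{\left(20 \right)}}{-1653} = - \frac{4593}{\left(36 + 3\right)^{2}} + \frac{-64 + 20^{2}}{-1653} = - \frac{4593}{39^{2}} + \left(-64 + 400\right) \left(- \frac{1}{1653}\right) = - \frac{4593}{1521} + 336 \left(- \frac{1}{1653}\right) = \left(-4593\right) \frac{1}{1521} - \frac{112}{551} = - \frac{1531}{507} - \frac{112}{551} = - \frac{900365}{279357}$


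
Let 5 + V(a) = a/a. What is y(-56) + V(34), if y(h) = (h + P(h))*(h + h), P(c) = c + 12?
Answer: 11196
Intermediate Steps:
V(a) = -4 (V(a) = -5 + a/a = -5 + 1 = -4)
P(c) = 12 + c
y(h) = 2*h*(12 + 2*h) (y(h) = (h + (12 + h))*(h + h) = (12 + 2*h)*(2*h) = 2*h*(12 + 2*h))
y(-56) + V(34) = 4*(-56)*(6 - 56) - 4 = 4*(-56)*(-50) - 4 = 11200 - 4 = 11196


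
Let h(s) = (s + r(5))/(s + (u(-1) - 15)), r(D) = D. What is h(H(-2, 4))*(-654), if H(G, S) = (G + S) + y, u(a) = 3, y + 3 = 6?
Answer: 6540/7 ≈ 934.29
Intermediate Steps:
y = 3 (y = -3 + 6 = 3)
H(G, S) = 3 + G + S (H(G, S) = (G + S) + 3 = 3 + G + S)
h(s) = (5 + s)/(-12 + s) (h(s) = (s + 5)/(s + (3 - 15)) = (5 + s)/(s - 12) = (5 + s)/(-12 + s))
h(H(-2, 4))*(-654) = ((5 + (3 - 2 + 4))/(-12 + (3 - 2 + 4)))*(-654) = ((5 + 5)/(-12 + 5))*(-654) = (10/(-7))*(-654) = -⅐*10*(-654) = -10/7*(-654) = 6540/7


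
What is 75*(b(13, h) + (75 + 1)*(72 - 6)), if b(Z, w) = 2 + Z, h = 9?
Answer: 377325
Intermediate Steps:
75*(b(13, h) + (75 + 1)*(72 - 6)) = 75*((2 + 13) + (75 + 1)*(72 - 6)) = 75*(15 + 76*66) = 75*(15 + 5016) = 75*5031 = 377325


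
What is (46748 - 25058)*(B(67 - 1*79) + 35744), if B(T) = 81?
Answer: 777044250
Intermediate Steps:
(46748 - 25058)*(B(67 - 1*79) + 35744) = (46748 - 25058)*(81 + 35744) = 21690*35825 = 777044250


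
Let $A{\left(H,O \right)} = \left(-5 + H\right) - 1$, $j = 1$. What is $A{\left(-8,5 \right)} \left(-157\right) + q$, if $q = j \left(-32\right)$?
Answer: $2166$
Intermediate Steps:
$A{\left(H,O \right)} = -6 + H$
$q = -32$ ($q = 1 \left(-32\right) = -32$)
$A{\left(-8,5 \right)} \left(-157\right) + q = \left(-6 - 8\right) \left(-157\right) - 32 = \left(-14\right) \left(-157\right) - 32 = 2198 - 32 = 2166$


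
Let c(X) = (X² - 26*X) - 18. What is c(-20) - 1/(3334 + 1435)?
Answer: 4301637/4769 ≈ 902.00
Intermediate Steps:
c(X) = -18 + X² - 26*X
c(-20) - 1/(3334 + 1435) = (-18 + (-20)² - 26*(-20)) - 1/(3334 + 1435) = (-18 + 400 + 520) - 1/4769 = 902 - 1*1/4769 = 902 - 1/4769 = 4301637/4769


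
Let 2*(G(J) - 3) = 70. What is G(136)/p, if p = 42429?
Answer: 38/42429 ≈ 0.00089561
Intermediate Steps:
G(J) = 38 (G(J) = 3 + (1/2)*70 = 3 + 35 = 38)
G(136)/p = 38/42429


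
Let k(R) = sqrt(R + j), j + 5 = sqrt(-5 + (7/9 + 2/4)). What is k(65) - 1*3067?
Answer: -3067 + sqrt(2160 + 6*I*sqrt(134))/6 ≈ -3059.3 + 0.12452*I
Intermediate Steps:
j = -5 + I*sqrt(134)/6 (j = -5 + sqrt(-5 + (7/9 + 2/4)) = -5 + sqrt(-5 + (7*(1/9) + 2*(1/4))) = -5 + sqrt(-5 + (7/9 + 1/2)) = -5 + sqrt(-5 + 23/18) = -5 + sqrt(-67/18) = -5 + I*sqrt(134)/6 ≈ -5.0 + 1.9293*I)
k(R) = sqrt(-5 + R + I*sqrt(134)/6) (k(R) = sqrt(R + (-5 + I*sqrt(134)/6)) = sqrt(-5 + R + I*sqrt(134)/6))
k(65) - 1*3067 = sqrt(-180 + 36*65 + 6*I*sqrt(134))/6 - 1*3067 = sqrt(-180 + 2340 + 6*I*sqrt(134))/6 - 3067 = sqrt(2160 + 6*I*sqrt(134))/6 - 3067 = -3067 + sqrt(2160 + 6*I*sqrt(134))/6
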